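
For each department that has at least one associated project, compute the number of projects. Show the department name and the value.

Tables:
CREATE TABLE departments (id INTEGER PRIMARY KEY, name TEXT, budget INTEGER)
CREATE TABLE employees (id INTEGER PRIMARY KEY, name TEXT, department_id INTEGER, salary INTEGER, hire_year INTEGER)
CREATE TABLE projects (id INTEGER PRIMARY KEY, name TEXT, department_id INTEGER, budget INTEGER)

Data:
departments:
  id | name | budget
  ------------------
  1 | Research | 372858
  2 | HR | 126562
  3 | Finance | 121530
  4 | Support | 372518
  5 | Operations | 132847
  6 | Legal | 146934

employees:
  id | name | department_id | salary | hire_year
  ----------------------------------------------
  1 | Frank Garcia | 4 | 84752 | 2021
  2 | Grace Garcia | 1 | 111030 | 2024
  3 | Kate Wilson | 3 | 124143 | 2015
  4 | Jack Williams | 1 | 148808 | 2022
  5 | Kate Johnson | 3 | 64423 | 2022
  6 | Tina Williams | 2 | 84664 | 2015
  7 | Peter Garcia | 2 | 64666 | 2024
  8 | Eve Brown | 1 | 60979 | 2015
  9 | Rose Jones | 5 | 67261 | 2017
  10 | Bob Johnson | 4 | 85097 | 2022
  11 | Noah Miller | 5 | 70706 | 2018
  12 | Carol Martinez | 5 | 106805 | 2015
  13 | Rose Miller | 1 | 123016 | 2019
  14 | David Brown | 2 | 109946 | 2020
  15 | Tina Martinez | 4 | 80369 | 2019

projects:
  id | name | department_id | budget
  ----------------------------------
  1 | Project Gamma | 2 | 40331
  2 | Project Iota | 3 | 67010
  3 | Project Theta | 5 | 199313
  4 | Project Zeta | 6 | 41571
SELECT p.name, COUNT(*) AS n FROM projects c JOIN departments p ON c.department_id = p.id GROUP BY p.id, p.name

Execution result:
name | n
HR | 1
Finance | 1
Operations | 1
Legal | 1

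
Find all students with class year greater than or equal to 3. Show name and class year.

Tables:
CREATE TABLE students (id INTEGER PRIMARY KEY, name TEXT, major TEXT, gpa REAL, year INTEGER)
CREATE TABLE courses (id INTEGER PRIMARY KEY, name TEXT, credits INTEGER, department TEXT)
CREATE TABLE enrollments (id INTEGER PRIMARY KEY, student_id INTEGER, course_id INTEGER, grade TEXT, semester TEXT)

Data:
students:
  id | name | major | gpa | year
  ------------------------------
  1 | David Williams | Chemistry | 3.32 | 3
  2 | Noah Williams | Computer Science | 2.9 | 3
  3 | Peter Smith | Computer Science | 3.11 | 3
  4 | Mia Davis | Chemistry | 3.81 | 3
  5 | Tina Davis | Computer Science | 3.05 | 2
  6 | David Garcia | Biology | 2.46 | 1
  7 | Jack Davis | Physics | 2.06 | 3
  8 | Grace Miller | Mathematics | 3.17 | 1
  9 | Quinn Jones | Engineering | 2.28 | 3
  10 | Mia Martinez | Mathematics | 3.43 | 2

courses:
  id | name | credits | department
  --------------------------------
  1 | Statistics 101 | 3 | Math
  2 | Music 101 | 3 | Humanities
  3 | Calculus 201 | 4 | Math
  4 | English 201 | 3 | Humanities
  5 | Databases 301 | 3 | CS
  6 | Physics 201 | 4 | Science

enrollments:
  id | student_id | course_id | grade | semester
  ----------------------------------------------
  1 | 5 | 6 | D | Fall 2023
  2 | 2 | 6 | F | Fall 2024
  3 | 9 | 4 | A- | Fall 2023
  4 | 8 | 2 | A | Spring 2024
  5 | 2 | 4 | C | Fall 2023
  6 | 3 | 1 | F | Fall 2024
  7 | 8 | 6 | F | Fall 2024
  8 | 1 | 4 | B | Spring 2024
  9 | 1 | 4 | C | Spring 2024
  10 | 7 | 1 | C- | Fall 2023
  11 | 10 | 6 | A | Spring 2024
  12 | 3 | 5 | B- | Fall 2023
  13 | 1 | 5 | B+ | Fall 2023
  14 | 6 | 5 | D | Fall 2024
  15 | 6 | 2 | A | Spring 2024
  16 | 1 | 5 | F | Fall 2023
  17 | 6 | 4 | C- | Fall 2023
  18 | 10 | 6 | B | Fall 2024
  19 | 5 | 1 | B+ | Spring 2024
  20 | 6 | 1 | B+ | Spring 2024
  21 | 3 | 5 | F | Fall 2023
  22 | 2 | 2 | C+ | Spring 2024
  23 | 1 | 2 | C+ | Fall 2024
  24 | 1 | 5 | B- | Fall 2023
SELECT name, year FROM students WHERE year >= 3

Execution result:
name | year
David Williams | 3
Noah Williams | 3
Peter Smith | 3
Mia Davis | 3
Jack Davis | 3
Quinn Jones | 3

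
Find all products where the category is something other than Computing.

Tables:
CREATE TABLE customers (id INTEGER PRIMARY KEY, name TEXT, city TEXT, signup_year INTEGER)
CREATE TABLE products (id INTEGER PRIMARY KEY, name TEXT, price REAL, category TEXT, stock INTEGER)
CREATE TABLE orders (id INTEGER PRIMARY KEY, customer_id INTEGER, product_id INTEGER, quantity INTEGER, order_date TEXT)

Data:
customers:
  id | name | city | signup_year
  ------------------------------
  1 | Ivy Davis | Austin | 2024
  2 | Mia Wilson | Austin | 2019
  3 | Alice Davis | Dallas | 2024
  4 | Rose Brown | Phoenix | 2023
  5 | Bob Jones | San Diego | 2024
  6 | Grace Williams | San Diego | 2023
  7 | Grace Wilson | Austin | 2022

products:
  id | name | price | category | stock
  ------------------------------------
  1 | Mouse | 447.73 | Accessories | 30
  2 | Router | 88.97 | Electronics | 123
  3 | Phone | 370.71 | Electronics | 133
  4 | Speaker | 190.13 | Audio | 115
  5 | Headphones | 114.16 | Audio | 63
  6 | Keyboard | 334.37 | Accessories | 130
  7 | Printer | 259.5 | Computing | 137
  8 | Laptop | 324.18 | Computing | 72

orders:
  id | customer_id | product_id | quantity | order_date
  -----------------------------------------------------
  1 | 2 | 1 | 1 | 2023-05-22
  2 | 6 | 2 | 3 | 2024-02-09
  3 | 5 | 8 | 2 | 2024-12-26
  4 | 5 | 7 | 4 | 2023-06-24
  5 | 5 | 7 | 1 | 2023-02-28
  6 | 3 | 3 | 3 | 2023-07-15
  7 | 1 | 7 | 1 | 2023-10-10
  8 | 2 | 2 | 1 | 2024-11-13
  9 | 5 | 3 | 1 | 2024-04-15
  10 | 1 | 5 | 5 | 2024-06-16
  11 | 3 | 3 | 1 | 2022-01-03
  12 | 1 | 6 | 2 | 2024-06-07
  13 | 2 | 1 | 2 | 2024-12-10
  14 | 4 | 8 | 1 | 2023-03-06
SELECT name, category FROM products WHERE category <> 'Computing'

Execution result:
name | category
Mouse | Accessories
Router | Electronics
Phone | Electronics
Speaker | Audio
Headphones | Audio
Keyboard | Accessories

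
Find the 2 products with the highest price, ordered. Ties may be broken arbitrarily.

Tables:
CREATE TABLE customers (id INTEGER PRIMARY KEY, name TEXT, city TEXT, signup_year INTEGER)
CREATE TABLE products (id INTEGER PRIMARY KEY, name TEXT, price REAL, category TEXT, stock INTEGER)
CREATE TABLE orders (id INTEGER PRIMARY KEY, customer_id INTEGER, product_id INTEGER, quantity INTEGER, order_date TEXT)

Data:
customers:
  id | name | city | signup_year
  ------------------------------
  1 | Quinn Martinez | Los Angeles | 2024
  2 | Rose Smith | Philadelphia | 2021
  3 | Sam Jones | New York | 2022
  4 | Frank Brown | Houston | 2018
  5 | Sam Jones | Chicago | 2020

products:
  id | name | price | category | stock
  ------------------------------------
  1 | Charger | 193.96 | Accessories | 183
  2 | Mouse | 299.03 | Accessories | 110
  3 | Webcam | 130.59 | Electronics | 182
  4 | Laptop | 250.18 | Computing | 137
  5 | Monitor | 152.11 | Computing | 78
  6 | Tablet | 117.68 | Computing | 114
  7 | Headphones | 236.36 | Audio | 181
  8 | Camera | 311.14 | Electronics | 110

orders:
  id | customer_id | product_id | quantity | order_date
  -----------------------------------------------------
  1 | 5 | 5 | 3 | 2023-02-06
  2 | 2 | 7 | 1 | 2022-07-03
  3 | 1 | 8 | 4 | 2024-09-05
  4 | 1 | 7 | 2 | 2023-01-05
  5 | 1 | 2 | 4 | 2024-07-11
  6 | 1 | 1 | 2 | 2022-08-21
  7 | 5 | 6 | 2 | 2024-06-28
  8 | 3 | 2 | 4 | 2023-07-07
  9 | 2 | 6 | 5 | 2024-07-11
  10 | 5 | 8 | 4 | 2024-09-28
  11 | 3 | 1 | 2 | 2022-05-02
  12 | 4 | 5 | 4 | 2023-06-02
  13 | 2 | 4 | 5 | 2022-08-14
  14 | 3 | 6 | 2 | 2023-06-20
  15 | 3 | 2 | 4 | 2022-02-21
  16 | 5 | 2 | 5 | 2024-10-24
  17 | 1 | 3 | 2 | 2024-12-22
SELECT name, price FROM products ORDER BY price DESC LIMIT 2

Execution result:
name | price
Camera | 311.14
Mouse | 299.03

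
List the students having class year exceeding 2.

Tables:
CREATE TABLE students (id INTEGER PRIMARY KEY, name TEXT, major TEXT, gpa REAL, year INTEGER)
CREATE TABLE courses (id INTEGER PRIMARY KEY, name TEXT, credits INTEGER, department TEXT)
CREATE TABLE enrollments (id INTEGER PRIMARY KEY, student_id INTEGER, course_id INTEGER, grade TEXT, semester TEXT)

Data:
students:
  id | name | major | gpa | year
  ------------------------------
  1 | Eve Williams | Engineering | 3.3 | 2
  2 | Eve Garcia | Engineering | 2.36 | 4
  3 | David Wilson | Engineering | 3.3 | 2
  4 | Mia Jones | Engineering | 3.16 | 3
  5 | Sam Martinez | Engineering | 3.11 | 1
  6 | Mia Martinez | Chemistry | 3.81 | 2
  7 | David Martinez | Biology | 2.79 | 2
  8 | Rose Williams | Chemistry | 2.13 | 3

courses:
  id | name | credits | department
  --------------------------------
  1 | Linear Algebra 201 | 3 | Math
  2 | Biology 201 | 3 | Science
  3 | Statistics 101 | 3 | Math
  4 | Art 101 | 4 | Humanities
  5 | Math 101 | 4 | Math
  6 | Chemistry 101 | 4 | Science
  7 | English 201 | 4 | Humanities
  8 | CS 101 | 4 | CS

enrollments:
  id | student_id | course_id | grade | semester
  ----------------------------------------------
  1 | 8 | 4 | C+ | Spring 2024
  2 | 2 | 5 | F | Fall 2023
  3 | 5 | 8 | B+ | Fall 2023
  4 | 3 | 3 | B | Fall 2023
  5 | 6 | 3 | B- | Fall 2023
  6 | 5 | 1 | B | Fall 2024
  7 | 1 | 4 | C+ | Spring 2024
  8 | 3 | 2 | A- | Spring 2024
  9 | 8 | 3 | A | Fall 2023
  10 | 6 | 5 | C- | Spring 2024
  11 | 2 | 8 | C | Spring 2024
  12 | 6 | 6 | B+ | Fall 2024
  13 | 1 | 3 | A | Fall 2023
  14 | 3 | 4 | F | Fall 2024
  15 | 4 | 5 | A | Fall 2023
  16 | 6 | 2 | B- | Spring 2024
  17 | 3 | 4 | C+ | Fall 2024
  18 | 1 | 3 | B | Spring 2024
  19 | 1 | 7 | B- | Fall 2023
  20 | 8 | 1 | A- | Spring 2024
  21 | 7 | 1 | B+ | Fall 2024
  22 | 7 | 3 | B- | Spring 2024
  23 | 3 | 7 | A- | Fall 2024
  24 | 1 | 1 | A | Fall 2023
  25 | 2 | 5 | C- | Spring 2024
SELECT name, year FROM students WHERE year > 2

Execution result:
name | year
Eve Garcia | 4
Mia Jones | 3
Rose Williams | 3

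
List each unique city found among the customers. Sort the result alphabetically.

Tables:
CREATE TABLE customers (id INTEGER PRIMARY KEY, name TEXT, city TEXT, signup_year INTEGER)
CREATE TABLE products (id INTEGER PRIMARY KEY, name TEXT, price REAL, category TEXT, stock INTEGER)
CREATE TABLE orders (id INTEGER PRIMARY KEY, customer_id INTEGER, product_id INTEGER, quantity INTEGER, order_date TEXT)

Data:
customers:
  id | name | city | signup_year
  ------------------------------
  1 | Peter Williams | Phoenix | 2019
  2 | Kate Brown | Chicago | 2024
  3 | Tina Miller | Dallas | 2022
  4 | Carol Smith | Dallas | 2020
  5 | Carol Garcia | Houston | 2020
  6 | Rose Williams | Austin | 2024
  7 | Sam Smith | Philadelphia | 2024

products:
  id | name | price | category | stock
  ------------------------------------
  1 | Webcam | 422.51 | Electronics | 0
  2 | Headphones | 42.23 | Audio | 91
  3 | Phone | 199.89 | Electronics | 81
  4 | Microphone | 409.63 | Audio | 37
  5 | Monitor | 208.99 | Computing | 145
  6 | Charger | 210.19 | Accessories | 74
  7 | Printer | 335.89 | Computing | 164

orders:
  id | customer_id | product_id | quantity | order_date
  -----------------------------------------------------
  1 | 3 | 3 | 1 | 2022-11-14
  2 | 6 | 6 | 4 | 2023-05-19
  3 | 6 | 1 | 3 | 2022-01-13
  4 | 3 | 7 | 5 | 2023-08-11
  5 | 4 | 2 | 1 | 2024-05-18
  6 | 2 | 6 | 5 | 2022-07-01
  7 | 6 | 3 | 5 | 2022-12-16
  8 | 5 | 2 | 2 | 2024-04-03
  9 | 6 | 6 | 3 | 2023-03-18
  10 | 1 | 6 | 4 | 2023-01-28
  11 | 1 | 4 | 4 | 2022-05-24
SELECT DISTINCT city FROM customers ORDER BY city

Execution result:
city
Austin
Chicago
Dallas
Houston
Philadelphia
Phoenix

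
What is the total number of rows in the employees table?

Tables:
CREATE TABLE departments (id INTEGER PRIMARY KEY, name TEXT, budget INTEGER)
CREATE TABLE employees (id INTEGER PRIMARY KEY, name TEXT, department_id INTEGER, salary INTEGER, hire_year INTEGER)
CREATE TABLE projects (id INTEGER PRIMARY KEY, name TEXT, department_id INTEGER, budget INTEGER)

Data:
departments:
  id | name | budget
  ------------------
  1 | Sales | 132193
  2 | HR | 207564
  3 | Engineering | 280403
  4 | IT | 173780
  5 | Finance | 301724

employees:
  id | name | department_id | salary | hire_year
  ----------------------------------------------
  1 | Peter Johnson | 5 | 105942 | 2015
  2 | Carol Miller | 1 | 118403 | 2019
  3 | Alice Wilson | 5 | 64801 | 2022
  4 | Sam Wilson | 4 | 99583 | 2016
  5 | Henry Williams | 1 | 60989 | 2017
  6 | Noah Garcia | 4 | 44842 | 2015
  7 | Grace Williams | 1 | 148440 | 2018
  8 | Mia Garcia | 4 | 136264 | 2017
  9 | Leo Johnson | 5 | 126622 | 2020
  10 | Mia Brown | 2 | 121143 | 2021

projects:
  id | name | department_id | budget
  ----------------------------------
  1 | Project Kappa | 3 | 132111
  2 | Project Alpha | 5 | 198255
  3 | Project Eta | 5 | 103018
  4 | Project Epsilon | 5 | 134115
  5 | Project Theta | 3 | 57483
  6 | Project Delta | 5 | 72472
SELECT COUNT(*) FROM employees

Execution result:
10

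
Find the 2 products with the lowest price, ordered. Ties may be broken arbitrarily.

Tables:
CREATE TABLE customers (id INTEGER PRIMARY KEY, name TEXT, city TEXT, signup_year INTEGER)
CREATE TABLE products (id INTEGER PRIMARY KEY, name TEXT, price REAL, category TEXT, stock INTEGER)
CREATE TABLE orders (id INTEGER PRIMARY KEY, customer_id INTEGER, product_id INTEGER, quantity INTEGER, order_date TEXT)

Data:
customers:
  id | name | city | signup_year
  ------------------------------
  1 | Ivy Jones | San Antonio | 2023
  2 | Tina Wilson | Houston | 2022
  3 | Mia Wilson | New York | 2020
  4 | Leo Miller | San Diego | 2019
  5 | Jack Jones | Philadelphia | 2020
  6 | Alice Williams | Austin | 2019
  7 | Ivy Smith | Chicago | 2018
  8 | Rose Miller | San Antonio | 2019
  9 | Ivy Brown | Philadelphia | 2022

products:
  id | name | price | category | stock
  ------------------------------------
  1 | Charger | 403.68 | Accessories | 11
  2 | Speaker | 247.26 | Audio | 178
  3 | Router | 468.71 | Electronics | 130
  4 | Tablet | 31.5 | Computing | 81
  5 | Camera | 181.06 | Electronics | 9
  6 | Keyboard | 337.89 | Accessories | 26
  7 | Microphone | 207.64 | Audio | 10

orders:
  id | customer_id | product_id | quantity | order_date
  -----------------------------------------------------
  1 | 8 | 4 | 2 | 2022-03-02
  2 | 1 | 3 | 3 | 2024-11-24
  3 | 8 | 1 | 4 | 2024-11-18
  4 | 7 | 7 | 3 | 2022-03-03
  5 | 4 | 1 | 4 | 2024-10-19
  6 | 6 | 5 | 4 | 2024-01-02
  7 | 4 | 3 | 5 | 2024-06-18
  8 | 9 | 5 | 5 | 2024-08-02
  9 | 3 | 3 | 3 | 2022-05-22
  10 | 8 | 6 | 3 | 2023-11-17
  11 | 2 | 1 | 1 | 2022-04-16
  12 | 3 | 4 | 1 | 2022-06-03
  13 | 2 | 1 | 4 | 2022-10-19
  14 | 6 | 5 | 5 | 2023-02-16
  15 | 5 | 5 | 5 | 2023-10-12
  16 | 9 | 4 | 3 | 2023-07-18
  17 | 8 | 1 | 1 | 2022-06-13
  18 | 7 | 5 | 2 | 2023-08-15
SELECT name, price FROM products ORDER BY price ASC LIMIT 2

Execution result:
name | price
Tablet | 31.50
Camera | 181.06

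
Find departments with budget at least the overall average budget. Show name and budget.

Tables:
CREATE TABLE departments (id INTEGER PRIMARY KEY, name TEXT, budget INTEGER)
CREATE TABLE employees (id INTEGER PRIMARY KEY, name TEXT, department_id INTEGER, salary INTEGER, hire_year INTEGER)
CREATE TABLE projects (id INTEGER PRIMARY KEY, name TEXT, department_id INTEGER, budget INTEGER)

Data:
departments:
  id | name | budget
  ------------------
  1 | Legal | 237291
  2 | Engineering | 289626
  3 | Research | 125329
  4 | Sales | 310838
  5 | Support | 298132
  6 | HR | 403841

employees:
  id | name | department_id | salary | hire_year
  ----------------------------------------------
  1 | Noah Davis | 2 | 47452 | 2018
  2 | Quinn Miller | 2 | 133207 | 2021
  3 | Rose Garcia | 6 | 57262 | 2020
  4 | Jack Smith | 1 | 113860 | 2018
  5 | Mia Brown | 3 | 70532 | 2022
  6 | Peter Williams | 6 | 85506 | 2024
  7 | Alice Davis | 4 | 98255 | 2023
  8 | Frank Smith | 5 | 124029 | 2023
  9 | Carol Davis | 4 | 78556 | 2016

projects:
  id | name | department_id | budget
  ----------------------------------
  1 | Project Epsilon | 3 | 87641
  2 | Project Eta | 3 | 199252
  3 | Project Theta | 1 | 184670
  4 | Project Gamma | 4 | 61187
SELECT name, budget FROM departments WHERE budget >= (SELECT AVG(budget) FROM departments)

Execution result:
name | budget
Engineering | 289626
Sales | 310838
Support | 298132
HR | 403841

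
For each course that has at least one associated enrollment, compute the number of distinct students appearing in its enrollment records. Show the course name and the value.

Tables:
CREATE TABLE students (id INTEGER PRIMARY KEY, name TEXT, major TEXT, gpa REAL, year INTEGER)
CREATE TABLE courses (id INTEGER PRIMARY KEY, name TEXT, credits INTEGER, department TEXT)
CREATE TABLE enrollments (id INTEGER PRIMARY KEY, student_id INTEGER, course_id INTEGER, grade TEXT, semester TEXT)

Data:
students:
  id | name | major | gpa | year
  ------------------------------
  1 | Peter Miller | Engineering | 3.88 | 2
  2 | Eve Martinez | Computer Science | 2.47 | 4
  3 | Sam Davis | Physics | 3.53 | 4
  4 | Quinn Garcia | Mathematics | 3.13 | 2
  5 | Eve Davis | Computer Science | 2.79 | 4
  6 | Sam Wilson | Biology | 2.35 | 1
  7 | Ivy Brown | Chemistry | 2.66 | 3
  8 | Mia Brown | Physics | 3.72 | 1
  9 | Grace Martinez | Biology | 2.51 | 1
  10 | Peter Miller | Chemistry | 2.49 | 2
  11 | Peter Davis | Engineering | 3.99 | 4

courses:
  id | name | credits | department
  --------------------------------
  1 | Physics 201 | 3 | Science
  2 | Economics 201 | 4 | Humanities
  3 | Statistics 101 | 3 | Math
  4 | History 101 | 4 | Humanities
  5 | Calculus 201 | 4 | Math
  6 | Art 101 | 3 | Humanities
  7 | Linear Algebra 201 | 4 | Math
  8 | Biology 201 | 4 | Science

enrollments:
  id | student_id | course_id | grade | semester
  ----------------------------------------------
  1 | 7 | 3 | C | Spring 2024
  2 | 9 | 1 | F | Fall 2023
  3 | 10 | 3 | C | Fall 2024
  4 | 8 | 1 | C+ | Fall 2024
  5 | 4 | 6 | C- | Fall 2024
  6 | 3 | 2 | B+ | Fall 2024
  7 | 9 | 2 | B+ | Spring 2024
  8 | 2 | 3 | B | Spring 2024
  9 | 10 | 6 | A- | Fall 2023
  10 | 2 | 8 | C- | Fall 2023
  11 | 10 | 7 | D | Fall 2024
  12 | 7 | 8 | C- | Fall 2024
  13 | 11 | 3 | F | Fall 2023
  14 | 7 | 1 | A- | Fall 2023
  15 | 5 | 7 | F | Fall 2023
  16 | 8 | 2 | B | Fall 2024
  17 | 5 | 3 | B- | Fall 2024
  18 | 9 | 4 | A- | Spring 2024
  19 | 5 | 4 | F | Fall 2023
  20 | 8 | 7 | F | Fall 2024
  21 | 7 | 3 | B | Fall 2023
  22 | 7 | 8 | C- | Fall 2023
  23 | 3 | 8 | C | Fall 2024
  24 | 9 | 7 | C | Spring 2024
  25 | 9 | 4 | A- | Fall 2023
SELECT p.name, COUNT(DISTINCT c.student_id) AS distinct_student_count FROM enrollments c JOIN courses p ON c.course_id = p.id GROUP BY p.id, p.name

Execution result:
name | distinct_student_count
Physics 201 | 3
Economics 201 | 3
Statistics 101 | 5
History 101 | 2
Art 101 | 2
Linear Algebra 201 | 4
Biology 201 | 3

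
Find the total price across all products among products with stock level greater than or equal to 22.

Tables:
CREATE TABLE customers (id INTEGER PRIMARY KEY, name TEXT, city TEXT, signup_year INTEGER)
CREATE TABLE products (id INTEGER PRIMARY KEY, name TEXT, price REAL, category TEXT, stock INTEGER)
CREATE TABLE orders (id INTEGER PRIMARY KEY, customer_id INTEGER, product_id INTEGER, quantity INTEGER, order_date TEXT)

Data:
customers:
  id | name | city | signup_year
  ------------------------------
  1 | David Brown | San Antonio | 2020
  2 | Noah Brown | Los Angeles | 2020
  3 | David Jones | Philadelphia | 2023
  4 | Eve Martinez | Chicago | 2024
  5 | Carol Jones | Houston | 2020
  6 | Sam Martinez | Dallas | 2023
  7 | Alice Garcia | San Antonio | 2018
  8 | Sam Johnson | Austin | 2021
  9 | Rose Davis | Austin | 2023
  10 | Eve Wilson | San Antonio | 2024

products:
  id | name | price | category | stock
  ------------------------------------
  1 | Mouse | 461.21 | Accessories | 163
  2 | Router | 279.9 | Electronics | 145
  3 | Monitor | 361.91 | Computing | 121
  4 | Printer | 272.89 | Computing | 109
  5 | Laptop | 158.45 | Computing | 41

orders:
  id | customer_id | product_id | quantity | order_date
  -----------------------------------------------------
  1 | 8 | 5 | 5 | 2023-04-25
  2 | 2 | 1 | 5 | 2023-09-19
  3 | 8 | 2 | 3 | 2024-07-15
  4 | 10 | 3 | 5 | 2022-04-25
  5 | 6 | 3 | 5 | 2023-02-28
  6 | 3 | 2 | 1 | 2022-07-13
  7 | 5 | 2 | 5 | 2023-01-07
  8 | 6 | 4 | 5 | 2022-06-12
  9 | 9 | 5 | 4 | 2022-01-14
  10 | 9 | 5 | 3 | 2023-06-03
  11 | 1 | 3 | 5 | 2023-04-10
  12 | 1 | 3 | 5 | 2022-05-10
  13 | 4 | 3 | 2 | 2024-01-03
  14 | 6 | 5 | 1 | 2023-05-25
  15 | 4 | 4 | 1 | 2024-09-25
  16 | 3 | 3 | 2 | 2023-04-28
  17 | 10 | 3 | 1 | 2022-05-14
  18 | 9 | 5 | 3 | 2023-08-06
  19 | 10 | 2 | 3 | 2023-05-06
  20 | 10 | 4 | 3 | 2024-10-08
SELECT SUM(price) FROM products WHERE stock >= 22

Execution result:
1534.36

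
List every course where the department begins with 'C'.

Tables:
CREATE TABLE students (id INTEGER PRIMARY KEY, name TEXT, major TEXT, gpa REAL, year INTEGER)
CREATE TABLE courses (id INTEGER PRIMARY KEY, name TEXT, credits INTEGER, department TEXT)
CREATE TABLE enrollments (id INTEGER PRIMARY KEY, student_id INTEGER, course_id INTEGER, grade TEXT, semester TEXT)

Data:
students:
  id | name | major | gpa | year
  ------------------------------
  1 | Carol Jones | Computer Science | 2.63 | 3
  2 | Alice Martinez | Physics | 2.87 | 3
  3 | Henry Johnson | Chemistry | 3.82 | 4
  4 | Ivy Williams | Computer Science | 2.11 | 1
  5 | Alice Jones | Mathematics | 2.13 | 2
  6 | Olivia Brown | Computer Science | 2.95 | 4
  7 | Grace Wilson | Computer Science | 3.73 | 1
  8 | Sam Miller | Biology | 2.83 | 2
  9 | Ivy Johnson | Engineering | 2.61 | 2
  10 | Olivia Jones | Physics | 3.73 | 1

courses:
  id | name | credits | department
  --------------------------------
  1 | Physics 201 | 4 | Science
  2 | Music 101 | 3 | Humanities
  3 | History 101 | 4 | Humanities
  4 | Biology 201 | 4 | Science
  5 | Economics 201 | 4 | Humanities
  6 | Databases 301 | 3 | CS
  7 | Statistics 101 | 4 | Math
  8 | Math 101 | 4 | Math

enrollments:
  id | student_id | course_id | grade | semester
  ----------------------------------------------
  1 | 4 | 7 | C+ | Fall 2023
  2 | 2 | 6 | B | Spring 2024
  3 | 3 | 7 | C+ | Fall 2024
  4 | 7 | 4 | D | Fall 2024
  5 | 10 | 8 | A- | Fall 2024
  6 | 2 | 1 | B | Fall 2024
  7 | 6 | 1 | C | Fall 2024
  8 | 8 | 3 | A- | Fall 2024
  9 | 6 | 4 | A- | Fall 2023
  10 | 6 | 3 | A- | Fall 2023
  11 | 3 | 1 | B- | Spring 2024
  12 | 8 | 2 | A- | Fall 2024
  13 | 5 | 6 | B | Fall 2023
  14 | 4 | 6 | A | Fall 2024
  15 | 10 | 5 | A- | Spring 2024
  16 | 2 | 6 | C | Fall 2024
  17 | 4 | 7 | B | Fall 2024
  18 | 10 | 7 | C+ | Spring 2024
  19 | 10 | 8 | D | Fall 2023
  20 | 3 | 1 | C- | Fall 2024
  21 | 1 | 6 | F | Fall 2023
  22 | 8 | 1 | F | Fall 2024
SELECT name, department FROM courses WHERE department LIKE 'C%'

Execution result:
name | department
Databases 301 | CS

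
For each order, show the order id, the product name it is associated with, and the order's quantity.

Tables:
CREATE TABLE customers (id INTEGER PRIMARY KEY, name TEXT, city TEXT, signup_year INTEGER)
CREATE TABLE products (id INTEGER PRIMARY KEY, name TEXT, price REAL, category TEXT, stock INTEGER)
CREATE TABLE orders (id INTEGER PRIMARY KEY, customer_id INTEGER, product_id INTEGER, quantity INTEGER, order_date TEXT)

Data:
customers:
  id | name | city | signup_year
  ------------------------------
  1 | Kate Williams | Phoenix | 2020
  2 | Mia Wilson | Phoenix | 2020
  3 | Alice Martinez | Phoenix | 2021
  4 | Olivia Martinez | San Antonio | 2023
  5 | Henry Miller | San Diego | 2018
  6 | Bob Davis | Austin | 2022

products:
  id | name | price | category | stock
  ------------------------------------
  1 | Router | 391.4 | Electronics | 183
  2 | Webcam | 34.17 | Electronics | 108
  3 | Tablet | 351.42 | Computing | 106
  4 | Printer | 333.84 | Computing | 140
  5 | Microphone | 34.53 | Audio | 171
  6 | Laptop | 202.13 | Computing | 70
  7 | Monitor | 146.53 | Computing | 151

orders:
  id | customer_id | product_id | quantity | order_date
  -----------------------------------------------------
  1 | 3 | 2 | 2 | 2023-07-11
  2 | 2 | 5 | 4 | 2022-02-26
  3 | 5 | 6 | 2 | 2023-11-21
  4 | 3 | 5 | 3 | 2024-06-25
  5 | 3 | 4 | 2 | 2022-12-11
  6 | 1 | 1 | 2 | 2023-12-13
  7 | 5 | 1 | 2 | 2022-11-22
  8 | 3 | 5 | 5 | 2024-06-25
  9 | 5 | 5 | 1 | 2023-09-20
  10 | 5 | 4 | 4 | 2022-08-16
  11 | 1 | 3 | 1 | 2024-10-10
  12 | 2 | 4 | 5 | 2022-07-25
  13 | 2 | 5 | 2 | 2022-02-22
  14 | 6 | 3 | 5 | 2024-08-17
SELECT c.id, p.name AS product, c.quantity FROM orders c JOIN products p ON c.product_id = p.id

Execution result:
id | product | quantity
1 | Webcam | 2
2 | Microphone | 4
3 | Laptop | 2
4 | Microphone | 3
5 | Printer | 2
6 | Router | 2
7 | Router | 2
8 | Microphone | 5
9 | Microphone | 1
10 | Printer | 4
11 | Tablet | 1
12 | Printer | 5
13 | Microphone | 2
14 | Tablet | 5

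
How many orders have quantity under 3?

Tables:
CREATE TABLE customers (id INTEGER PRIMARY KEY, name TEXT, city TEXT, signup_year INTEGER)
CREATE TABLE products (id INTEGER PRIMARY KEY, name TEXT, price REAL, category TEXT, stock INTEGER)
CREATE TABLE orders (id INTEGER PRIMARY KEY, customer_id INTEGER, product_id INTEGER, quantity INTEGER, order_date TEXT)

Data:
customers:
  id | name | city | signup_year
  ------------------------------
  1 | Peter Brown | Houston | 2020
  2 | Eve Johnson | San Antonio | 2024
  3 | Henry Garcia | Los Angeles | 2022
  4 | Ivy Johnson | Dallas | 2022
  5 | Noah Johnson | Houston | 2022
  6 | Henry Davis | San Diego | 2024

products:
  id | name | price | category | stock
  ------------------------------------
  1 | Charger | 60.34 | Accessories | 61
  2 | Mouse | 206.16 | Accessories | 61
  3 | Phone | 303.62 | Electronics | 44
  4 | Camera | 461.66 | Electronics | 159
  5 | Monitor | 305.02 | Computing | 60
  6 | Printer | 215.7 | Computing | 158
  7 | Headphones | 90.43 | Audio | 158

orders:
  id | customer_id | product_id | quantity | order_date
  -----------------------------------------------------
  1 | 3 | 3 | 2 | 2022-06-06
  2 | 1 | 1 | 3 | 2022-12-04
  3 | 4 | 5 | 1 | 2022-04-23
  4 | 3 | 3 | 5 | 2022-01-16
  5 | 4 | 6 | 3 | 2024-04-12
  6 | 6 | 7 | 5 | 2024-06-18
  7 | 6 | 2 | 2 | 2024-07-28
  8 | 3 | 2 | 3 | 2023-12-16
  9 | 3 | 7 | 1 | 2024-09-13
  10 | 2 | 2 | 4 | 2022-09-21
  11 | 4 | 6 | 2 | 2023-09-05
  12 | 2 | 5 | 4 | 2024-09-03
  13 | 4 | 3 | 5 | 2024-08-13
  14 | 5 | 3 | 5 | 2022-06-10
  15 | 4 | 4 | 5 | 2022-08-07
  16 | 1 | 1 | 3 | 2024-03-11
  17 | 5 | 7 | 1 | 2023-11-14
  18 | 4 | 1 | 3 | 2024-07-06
SELECT COUNT(*) FROM orders WHERE quantity < 3

Execution result:
6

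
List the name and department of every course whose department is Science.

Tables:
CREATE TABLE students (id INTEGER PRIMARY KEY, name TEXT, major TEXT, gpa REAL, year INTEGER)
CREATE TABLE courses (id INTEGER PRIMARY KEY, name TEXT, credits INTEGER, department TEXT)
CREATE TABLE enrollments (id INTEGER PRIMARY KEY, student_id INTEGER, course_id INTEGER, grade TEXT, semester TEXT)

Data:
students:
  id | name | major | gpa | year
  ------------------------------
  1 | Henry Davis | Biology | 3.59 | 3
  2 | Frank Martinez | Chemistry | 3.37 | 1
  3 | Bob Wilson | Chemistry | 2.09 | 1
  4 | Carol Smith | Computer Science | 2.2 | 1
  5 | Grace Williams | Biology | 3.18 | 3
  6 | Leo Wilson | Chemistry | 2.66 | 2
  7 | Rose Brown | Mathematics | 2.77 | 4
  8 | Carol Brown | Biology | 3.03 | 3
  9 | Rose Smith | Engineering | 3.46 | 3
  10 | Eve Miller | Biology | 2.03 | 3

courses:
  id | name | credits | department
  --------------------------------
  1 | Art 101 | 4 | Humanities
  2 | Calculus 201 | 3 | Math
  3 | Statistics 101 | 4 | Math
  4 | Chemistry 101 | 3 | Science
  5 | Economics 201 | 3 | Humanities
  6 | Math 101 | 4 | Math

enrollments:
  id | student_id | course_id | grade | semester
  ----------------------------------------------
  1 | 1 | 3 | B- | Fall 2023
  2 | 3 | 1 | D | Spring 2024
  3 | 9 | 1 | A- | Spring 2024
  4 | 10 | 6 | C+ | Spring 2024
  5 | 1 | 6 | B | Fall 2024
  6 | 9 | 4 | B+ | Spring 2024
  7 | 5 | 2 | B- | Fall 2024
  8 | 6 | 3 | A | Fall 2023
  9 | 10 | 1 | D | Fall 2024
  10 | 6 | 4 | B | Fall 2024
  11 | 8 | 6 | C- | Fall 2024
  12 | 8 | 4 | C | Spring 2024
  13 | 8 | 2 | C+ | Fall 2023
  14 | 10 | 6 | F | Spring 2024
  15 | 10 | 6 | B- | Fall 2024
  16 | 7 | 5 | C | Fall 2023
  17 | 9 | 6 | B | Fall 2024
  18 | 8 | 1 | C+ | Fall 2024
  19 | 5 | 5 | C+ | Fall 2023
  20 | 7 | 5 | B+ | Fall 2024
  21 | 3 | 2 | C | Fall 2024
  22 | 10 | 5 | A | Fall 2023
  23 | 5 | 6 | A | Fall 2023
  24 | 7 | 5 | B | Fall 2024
SELECT name, department FROM courses WHERE department = 'Science'

Execution result:
name | department
Chemistry 101 | Science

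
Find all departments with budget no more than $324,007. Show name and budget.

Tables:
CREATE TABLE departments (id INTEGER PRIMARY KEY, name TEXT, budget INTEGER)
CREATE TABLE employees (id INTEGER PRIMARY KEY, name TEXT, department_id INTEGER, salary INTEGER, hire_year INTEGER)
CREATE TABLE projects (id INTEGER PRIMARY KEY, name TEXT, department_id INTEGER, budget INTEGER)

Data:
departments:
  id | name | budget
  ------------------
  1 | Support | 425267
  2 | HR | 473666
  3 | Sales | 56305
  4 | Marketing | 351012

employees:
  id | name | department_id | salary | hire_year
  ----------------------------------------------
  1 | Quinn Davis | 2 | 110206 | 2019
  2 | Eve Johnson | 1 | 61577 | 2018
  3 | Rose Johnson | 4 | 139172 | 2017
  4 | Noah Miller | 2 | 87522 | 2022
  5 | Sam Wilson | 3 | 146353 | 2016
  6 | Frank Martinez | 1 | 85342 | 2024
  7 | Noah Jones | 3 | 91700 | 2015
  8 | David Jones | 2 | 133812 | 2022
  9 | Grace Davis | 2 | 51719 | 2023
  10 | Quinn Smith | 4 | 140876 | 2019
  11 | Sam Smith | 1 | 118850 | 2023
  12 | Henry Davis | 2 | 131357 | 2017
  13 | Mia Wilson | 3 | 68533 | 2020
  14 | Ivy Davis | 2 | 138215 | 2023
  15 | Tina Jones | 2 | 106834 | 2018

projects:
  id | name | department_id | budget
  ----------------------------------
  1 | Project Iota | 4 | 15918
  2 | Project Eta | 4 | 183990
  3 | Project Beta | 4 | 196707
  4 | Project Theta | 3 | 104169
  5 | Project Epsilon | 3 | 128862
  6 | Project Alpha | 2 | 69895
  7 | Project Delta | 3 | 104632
SELECT name, budget FROM departments WHERE budget <= 324007

Execution result:
name | budget
Sales | 56305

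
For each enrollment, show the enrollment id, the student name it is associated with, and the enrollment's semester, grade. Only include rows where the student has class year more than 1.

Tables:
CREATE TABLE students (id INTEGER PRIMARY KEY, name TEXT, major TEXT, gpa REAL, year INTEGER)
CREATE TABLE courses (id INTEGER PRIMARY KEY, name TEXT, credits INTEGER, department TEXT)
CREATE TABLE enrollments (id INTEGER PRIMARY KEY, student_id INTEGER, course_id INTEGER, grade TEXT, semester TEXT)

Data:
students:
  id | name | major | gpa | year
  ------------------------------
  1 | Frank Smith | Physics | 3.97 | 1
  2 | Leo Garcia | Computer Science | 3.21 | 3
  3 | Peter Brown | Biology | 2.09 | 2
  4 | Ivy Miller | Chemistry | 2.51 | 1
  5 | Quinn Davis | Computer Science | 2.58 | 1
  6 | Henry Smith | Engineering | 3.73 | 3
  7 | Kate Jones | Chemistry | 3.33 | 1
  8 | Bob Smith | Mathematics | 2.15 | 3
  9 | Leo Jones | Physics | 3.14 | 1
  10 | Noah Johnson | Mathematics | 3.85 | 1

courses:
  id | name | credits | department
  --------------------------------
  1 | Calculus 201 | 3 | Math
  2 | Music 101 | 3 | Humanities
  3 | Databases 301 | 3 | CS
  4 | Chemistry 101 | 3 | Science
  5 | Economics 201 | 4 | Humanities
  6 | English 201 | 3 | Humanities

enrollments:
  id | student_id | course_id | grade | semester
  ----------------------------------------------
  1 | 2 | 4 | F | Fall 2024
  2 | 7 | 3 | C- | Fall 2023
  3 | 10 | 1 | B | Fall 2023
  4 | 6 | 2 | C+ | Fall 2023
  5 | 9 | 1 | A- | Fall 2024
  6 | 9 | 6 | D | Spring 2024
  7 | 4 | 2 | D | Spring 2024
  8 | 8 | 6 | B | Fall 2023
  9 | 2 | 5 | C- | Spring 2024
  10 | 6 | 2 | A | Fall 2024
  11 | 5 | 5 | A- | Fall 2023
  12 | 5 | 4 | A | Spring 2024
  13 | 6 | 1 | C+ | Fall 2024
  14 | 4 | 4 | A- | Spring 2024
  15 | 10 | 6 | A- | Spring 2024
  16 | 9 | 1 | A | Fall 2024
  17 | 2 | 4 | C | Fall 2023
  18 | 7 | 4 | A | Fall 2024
SELECT c.id, p.name AS student, c.semester, c.grade FROM enrollments c JOIN students p ON c.student_id = p.id WHERE p.year > 1

Execution result:
id | student | semester | grade
1 | Leo Garcia | Fall 2024 | F
4 | Henry Smith | Fall 2023 | C+
8 | Bob Smith | Fall 2023 | B
9 | Leo Garcia | Spring 2024 | C-
10 | Henry Smith | Fall 2024 | A
13 | Henry Smith | Fall 2024 | C+
17 | Leo Garcia | Fall 2023 | C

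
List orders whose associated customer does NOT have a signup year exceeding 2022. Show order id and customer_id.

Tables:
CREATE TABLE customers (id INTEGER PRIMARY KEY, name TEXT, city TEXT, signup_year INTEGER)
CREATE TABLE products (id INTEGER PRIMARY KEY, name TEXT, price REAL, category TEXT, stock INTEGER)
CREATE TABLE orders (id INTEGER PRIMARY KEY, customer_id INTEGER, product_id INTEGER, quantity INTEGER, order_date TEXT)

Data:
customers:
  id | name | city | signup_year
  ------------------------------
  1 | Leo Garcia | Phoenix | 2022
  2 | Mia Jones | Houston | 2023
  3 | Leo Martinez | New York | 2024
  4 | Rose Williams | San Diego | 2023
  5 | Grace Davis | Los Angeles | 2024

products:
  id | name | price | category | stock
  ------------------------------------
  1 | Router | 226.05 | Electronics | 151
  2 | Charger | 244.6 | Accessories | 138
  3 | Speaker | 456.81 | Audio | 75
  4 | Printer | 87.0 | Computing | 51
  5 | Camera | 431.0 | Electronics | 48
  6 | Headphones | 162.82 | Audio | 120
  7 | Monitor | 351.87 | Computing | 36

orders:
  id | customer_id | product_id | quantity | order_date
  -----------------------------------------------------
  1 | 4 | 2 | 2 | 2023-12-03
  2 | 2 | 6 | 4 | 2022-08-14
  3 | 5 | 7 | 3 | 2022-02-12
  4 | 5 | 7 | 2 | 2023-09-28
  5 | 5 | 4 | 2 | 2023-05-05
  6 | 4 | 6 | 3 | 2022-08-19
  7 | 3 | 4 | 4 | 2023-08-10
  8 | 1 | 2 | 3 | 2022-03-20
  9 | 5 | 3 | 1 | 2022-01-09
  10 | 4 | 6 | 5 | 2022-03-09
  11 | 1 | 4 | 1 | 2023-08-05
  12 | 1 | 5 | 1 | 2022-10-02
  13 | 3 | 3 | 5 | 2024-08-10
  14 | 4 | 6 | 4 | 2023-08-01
SELECT id, customer_id FROM orders WHERE customer_id NOT IN (SELECT id FROM customers WHERE signup_year > 2022)

Execution result:
id | customer_id
8 | 1
11 | 1
12 | 1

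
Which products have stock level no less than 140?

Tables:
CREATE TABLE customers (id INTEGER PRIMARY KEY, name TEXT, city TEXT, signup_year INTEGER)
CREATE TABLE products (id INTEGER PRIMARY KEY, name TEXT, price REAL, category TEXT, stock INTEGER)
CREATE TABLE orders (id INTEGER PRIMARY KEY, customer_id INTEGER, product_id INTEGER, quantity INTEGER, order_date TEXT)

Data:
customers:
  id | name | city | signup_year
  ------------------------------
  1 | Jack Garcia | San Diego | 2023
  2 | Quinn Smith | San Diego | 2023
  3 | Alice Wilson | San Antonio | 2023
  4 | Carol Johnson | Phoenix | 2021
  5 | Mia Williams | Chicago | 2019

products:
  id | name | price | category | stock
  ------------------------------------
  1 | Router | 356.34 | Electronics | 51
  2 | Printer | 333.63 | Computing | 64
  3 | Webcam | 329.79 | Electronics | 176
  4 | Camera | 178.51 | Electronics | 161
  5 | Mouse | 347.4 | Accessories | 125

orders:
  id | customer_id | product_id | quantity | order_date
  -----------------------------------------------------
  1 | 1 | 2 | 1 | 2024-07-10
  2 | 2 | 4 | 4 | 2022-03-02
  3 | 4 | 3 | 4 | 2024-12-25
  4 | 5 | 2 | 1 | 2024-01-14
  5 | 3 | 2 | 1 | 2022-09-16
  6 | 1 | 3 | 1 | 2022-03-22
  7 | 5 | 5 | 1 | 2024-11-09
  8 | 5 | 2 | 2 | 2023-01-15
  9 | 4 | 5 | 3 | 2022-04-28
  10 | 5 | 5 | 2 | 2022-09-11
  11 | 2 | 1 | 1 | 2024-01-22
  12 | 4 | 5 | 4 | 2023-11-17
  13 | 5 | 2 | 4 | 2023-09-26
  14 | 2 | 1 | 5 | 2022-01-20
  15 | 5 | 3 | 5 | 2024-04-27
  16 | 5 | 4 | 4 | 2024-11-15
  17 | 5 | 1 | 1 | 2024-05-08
SELECT name, stock FROM products WHERE stock >= 140

Execution result:
name | stock
Webcam | 176
Camera | 161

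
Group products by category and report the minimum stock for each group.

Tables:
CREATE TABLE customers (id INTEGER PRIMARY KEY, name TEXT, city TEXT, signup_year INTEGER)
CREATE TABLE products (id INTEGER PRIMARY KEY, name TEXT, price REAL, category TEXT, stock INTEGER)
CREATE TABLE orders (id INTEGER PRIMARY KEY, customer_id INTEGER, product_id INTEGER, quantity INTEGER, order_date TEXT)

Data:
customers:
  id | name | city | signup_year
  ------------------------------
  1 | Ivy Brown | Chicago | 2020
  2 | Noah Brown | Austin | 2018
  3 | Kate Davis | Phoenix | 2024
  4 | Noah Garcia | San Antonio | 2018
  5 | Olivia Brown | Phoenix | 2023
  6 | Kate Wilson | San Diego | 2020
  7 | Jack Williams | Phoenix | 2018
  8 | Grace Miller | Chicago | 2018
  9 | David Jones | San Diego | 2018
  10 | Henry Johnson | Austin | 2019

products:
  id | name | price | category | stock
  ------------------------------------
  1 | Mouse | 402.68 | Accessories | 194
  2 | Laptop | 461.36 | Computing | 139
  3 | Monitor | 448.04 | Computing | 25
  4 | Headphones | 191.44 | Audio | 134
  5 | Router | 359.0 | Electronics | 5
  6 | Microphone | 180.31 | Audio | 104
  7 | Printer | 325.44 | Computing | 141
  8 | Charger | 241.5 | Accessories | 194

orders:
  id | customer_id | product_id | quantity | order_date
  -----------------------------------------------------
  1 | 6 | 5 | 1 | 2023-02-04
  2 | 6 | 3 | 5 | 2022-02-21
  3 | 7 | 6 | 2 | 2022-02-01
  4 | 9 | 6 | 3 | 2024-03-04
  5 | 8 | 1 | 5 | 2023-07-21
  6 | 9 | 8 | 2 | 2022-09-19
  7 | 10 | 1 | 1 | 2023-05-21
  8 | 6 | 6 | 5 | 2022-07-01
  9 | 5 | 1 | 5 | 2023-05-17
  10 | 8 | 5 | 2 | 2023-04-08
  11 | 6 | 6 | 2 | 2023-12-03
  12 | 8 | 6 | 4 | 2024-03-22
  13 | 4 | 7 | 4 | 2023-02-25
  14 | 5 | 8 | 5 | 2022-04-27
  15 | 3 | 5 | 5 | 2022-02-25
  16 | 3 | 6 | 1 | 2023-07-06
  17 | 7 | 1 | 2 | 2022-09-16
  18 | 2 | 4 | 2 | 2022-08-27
SELECT category, MIN(stock) AS min_stock FROM products GROUP BY category

Execution result:
category | min_stock
Accessories | 194
Audio | 104
Computing | 25
Electronics | 5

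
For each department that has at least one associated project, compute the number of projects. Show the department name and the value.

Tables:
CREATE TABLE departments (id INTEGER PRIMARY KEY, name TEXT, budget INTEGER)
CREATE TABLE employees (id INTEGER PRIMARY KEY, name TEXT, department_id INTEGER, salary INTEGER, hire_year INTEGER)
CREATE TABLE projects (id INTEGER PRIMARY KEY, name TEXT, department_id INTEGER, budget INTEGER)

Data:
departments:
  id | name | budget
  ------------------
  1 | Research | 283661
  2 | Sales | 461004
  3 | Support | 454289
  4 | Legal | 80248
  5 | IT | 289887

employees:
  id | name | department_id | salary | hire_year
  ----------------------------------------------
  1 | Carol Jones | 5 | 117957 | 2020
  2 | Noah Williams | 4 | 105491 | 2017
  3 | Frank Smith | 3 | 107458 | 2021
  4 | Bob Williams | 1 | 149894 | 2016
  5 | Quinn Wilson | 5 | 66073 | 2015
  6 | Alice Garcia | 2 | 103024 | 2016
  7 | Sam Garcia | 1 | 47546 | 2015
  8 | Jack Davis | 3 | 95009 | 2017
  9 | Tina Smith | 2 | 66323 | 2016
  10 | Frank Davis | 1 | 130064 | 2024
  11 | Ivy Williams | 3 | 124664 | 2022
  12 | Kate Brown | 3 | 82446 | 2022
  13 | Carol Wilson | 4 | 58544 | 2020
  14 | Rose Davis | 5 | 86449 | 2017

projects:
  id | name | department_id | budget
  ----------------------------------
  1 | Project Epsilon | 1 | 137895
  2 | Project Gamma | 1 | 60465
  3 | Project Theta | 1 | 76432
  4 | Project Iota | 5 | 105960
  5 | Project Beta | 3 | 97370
SELECT p.name, COUNT(*) AS n FROM projects c JOIN departments p ON c.department_id = p.id GROUP BY p.id, p.name

Execution result:
name | n
Research | 3
Support | 1
IT | 1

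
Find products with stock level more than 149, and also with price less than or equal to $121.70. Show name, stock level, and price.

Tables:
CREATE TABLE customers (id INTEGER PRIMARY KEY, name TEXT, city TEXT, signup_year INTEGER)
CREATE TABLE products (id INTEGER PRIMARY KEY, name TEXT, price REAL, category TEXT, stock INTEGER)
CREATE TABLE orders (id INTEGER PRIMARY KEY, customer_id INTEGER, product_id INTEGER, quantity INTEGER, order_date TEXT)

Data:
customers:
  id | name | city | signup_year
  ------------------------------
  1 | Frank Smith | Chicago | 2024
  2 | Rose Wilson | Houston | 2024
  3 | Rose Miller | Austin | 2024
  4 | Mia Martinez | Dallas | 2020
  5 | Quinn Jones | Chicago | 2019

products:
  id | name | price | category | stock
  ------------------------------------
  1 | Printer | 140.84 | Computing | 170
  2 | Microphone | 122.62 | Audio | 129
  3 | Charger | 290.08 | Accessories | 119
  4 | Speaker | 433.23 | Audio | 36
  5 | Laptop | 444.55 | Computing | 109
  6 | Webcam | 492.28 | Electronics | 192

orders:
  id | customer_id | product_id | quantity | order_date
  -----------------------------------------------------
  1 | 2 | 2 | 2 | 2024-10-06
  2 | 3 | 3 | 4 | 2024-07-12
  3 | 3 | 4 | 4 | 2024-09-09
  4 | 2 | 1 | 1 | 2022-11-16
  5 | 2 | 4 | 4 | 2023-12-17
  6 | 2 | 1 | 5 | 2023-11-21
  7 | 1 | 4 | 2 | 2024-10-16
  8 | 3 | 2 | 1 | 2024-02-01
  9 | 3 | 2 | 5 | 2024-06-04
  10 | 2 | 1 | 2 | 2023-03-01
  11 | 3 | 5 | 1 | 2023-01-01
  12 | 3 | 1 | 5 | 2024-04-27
SELECT name, stock, price FROM products WHERE stock > 149 AND price <= 121.7

Execution result:
(no rows)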